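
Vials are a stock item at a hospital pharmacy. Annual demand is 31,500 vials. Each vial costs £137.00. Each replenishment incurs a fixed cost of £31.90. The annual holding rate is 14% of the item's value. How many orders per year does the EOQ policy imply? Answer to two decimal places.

Holding cost H = 0.14 × £137.00 = £19.1800 per unit per year.
The optimal lot size = √(2DS/H) = √(2 × 31,500 × 31.9 / 19.18) ≈ 323.70.
Orders per year = D / Q* = 31,500 / 323.70 ≈ 97.313.

N ≈ 97.31 orders per year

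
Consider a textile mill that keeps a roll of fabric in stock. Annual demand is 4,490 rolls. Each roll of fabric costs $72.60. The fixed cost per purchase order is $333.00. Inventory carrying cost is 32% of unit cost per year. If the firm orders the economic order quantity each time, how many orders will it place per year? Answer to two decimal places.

N ≈ 12.51 orders per year

Holding cost H = 0.32 × $72.60 = $23.2320 per unit per year.
EOQ = √(2DS/H) = √(2 × 4,490 × 333 / 23.232) ≈ 358.77.
Orders per year = D / Q* = 4,490 / 358.77 ≈ 12.515.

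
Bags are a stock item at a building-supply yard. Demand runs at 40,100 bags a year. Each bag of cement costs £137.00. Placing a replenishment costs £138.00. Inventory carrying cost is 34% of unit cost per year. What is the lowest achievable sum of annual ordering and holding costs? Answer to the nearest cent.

Holding cost H = 0.34 × £137.00 = £46.5800 per unit per year.
EOQ = √(2DS/H) = √(2 × 40,100 × 138 / 46.58) ≈ 487.45.
At the optimum the two cost components are equal, so total cost = 2·(Q*/2)H = Q*·H.
Minimum total = √(2DSH) = √(2 × 40,100 × 138 × 46.58) ≈ 22705.259.

TC* ≈ £22,705.26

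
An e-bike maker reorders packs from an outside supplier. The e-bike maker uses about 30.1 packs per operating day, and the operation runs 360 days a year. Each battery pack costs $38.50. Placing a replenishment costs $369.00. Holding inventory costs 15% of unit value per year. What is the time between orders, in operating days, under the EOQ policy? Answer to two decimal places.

T ≈ 39.09 days

Annual demand D = 30.1 × 360 = 10,836.
Holding cost H = 0.15 × $38.50 = $5.7750 per unit per year.
EOQ = √(2DS/H) = √(2 × 10,836 × 369 / 5.775) ≈ 1176.76.
Cycle time = Q*/D × 360 = 1176.76 / 10,836 × 360 ≈ 39.095 days.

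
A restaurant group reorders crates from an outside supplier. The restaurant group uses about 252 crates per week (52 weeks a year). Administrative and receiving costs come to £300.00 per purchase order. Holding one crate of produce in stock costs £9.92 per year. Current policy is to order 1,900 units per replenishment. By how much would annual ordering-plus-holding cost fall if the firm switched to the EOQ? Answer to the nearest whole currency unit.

Extra cost ≈ £2,662 per year

Annual demand D = 252 × 52 = 13,104.
EOQ = √(2DS/H) = √(2 × 13,104 × 300 / 9.92) ≈ 890.27.
Cost at Q* = (D/Q*)S + (Q*/2)H = √(2DSH) ≈ £8,831.48.
Cost at Q = 1,900: (13,104/1,900)×300 + (1,900/2)×9.92 = £2,069.05 + £9,424.00 = £11,493.05.
Excess = £11,493.05 − £8,831.48 = £2,661.57.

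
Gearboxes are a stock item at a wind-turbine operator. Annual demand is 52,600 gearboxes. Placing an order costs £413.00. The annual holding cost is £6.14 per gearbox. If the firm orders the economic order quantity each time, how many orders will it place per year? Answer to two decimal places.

N ≈ 19.77 orders per year

EOQ = √(2DS/H) = √(2 × 52,600 × 413 / 6.14) ≈ 2660.10.
Orders per year = D / Q* = 52,600 / 2660.10 ≈ 19.774.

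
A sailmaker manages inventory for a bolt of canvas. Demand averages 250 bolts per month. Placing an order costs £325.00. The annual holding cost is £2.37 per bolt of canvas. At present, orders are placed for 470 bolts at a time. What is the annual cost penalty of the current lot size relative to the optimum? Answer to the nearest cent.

Extra cost ≈ £481.65 per year

Annual demand D = 250 × 12 = 3,000.
EOQ = √(2DS/H) = √(2 × 3,000 × 325 / 2.37) ≈ 907.07.
Cost at Q* = (D/Q*)S + (Q*/2)H = √(2DSH) ≈ £2,149.77.
Cost at Q = 470: (3,000/470)×325 + (470/2)×2.37 = £2,074.47 + £556.95 = £2,631.42.
Excess = £2,631.42 − £2,149.77 = £481.65.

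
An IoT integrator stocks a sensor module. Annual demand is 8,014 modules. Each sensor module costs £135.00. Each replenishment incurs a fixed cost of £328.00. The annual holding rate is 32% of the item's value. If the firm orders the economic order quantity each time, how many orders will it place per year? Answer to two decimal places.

Holding cost H = 0.32 × £135.00 = £43.2000 per unit per year.
EOQ = √(2DS/H) = √(2 × 8,014 × 328 / 43.2) ≈ 348.85.
Orders per year = D / Q* = 8,014 / 348.85 ≈ 22.973.

N ≈ 22.97 orders per year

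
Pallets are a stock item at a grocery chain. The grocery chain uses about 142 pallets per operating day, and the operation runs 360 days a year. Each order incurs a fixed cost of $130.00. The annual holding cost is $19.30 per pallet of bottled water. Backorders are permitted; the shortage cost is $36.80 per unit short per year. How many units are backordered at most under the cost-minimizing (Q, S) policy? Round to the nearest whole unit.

S* ≈ 352 pallets

Annual demand D = 142 × 360 = 51,120.
With planned backorders, Q* = √(2DS/H) · √((H+B)/B).
√(2DS/H) = √(2 × 51,120 × 130 / 19.3) = 829.857.
√((H+B)/B) = √((19.3+36.8)/36.8) = 1.2347.
Q* ≈ 1024.616.
S* = Q* · H/(H+B) = 1024.616 × 19.3/56.1 ≈ 352.497.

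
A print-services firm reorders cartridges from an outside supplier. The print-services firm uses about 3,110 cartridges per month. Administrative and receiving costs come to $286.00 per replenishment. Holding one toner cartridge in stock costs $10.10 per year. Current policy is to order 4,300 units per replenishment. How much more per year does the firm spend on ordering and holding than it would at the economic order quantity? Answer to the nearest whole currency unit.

Extra cost ≈ $9,514 per year

Annual demand D = 3,110 × 12 = 37,320.
EOQ = √(2DS/H) = √(2 × 37,320 × 286 / 10.1) ≈ 1453.81.
Cost at Q* = (D/Q*)S + (Q*/2)H = √(2DSH) ≈ $14,683.50.
Cost at Q = 4,300: (37,320/4,300)×286 + (4,300/2)×10.1 = $2,482.21 + $21,715.00 = $24,197.21.
Excess = $24,197.21 − $14,683.50 = $9,513.72.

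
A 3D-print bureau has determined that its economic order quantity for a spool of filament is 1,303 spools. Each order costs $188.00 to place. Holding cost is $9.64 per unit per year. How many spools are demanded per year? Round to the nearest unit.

Squaring Q* = √(2DS/H) gives Q*² = 2DS/H.
From Q* = √(2DS/H): D = Q*²H / (2S) = 1,303² × 9.64 / (2 × 188) = 43528.933.

D ≈ 43,529 spools per year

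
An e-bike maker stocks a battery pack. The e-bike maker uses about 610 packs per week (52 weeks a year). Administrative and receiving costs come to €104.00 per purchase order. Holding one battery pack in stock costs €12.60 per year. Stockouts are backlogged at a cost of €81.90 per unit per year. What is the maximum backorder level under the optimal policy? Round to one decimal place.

S* ≈ 103.6 packs

Annual demand D = 610 × 52 = 31,720.
With planned backorders, Q* = √(2DS/H) · √((H+B)/B).
√(2DS/H) = √(2 × 31,720 × 104 / 12.6) = 723.624.
√((H+B)/B) = √((12.6+81.9)/81.9) = 1.0742.
Q* ≈ 777.297.
S* = Q* · H/(H+B) = 777.297 × 12.6/94.5 ≈ 103.640.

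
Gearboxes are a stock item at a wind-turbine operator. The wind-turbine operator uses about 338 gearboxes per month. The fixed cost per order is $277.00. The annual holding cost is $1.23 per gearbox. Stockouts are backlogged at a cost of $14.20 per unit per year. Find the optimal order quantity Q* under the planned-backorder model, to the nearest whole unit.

Annual demand D = 338 × 12 = 4,056.
With planned backorders, Q* = √(2DS/H) · √((H+B)/B).
√(2DS/H) = √(2 × 4,056 × 277 / 1.23) = 1351.610.
√((H+B)/B) = √((1.23+14.2)/14.2) = 1.0424.
Q* ≈ 1408.932.

Q* ≈ 1,409 gearboxes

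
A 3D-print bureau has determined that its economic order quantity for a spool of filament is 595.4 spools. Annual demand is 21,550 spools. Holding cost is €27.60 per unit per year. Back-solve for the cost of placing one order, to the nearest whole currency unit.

S ≈ €227

Squaring Q* = √(2DS/H) gives Q*² = 2DS/H.
From Q* = √(2DS/H): S = Q*²H / (2D) = 595.4² × 27.6 / (2 × 21,550) = 227.0123.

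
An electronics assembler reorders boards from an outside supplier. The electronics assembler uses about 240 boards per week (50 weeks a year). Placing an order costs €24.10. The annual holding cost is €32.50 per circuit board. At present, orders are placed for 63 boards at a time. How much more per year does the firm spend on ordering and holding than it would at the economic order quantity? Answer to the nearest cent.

Annual demand D = 240 × 50 = 12,000.
EOQ = √(2DS/H) = √(2 × 12,000 × 24.1 / 32.5) ≈ 133.41.
Cost at Q* = (D/Q*)S + (Q*/2)H = √(2DSH) ≈ €4,335.67.
Cost at Q = 63: (12,000/63)×24.1 + (63/2)×32.5 = €4,590.48 + €1,023.75 = €5,614.23.
Excess = €5,614.23 − €4,335.67 = €1,278.56.

Extra cost ≈ €1,278.56 per year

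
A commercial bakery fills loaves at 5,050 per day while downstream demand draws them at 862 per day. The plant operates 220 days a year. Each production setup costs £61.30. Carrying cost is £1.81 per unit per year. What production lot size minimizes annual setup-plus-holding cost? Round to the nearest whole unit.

Annual demand D = 862 × 220 = 189,640.
Production build-up factor (1 − d/p) = 1 − 862/5,050 = 0.8293.
Q* = √(2DS / (H(1 − d/p))) = √(2 × 189,640 × 61.3 / (1.81 × 0.8293)).
= √(23,249,864 / 1.501) ≈ 3935.621.

Q* ≈ 3,936 loaves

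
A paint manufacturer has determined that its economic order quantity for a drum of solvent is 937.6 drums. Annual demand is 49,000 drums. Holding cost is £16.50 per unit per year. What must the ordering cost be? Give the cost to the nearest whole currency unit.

Invert the EOQ relation Q*² = 2DS/H.
From Q* = √(2DS/H): S = Q*²H / (2D) = 937.6² × 16.5 / (2 × 49,000) = 148.0107.

S ≈ £148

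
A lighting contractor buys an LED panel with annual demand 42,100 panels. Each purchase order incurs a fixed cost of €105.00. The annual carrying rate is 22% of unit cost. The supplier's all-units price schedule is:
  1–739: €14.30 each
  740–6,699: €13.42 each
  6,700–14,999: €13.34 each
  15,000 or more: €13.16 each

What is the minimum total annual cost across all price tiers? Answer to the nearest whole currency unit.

TC* ≈ €570,091

Holding cost per unit per year at price C is H = 0.22·C.
For each price level, check whether its EOQ is feasible; otherwise the best quantity at that price is the breakpoint.
Tier 1 (€14.30): EOQ = 1676.4 exceeds tier's upper bound 739, so this tier is dominated.
EOQ at €13.42 = 1730.5 (feasible in tier 2): TC = 42,100×€13.42 + (42,100/1730.5)×105 + (1730.5/2)×0.22×€13.42 = €570,091.03.
EOQ at €13.34 = 1735.6 < 6700, so use break Q=6700: TC = 42,100×€13.34 + (42,100/6700.0)×105 + (6700.0/2)×0.22×€13.34 = €572,105.36.
EOQ at €13.16 = 1747.5 < 15000, so use break Q=15000: TC = 42,100×€13.16 + (42,100/15000.0)×105 + (15000.0/2)×0.22×€13.16 = €576,044.70.
Lowest total cost among the candidates is at Q = 1730.5.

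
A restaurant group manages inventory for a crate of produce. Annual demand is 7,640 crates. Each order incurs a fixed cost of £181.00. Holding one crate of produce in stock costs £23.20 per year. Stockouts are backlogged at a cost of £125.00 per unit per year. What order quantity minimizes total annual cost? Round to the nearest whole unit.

Q* ≈ 376 crates

With planned backorders, Q* = √(2DS/H) · √((H+B)/B).
√(2DS/H) = √(2 × 7,640 × 181 / 23.2) = 345.269.
√((H+B)/B) = √((23.2+125)/125) = 1.0889.
Q* ≈ 375.947.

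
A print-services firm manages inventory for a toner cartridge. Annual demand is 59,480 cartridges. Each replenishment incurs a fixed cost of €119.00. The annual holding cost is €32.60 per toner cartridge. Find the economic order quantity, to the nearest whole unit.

EOQ = √(2DS / H) = √(2 × 59,480 × 119 / 32.6).
= √(14,156,240 / 32.6) = √434,240.4908 ≈ 658.969.

Q* ≈ 659 cartridges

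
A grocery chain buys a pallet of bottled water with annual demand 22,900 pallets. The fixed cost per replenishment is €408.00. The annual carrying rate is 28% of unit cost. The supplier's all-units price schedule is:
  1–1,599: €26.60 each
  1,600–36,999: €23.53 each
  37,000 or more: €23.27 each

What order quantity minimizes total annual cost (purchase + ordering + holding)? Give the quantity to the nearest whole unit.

Holding cost per unit per year at price C is H = 0.28·C.
Evaluate total cost at each tier's feasible EOQ or, if the EOQ is below the tier, at the tier's minimum quantity.
EOQ at €26.60 = 1584.0 (feasible in tier 1): TC = 22,900×€26.60 + (22,900/1584.0)×408 + (1584.0/2)×0.28×€26.60 = €620,937.30.
EOQ at €23.53 = 1684.1 (feasible in tier 2): TC = 22,900×€23.53 + (22,900/1684.1)×408 + (1684.1/2)×0.28×€23.53 = €549,932.65.
EOQ at €23.27 = 1693.5 < 37000, so use break Q=37000: TC = 22,900×€23.27 + (22,900/37000.0)×408 + (37000.0/2)×0.28×€23.27 = €653,674.12.
Lowest total cost is €549,932.65 at Q = 1684.1.

Q* ≈ 1,684 pallets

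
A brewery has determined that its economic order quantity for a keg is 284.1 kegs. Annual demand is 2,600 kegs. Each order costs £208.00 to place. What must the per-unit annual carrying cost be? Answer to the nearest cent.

H ≈ £13.40

The basic EOQ model gives Q* = √(2DS/H); rearrange for the unknown.
From Q* = √(2DS/H): H = 2DS / Q*² = 2 × 2,600 × 208 / 284.1² = 13.4006.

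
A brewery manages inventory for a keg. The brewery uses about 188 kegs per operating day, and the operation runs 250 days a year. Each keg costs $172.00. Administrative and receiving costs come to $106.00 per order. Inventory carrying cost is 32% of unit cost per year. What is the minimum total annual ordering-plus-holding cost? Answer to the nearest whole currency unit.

Annual demand D = 188 × 250 = 47,000.
Holding cost H = 0.32 × $172.00 = $55.0400 per unit per year.
Q* = √(2DS/H) = √(2 × 47,000 × 106 / 55.04) ≈ 425.48.
At the optimum the two cost components are equal, so total cost = 2·(Q*/2)H = Q*·H.
Minimum total = √(2DSH) = √(2 × 47,000 × 106 × 55.04) ≈ 23418.338.

TC* ≈ $23,418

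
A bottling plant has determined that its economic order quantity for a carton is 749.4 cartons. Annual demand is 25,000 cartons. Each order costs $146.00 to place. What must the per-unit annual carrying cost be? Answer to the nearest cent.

H ≈ $13.00

Squaring Q* = √(2DS/H) gives Q*² = 2DS/H.
From Q* = √(2DS/H): H = 2DS / Q*² = 2 × 25,000 × 146 / 749.4² = 12.9986.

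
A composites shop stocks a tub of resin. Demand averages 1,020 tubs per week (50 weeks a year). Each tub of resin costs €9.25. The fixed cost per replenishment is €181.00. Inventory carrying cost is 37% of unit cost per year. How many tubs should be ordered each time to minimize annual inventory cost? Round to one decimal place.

Annual demand D = 1,020 × 50 = 51,000.
Holding cost H = 0.37 × €9.25 = €3.4225 per unit per year.
EOQ = √(2DS / H) = √(2 × 51,000 × 181 / 3.4225).
= √(18,462,000 / 3.4225) = √5,394,302.4105 ≈ 2322.564.

Q* ≈ 2,322.6 tubs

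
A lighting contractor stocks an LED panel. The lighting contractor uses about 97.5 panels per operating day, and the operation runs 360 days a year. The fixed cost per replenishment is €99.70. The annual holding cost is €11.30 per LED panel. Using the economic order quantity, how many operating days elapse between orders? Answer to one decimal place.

T ≈ 8.1 days

Annual demand D = 97.5 × 360 = 35,100.
Q* = √(2DS/H) = √(2 × 35,100 × 99.7 / 11.3) ≈ 787.00.
Cycle time = Q*/D × 360 = 787.00 / 35,100 × 360 ≈ 8.072 days.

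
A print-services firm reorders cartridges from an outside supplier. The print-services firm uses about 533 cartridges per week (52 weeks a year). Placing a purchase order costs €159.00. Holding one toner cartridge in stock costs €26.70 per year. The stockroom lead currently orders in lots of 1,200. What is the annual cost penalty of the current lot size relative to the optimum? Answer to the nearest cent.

Annual demand D = 533 × 52 = 27,716.
EOQ = √(2DS/H) = √(2 × 27,716 × 159 / 26.7) ≈ 574.54.
Cost at Q* = (D/Q*)S + (Q*/2)H = √(2DSH) ≈ €15,340.32.
Cost at Q = 1,200: (27,716/1,200)×159 + (1,200/2)×26.7 = €3,672.37 + €16,020.00 = €19,692.37.
Excess = €19,692.37 − €15,340.32 = €4,352.05.

Extra cost ≈ €4,352.05 per year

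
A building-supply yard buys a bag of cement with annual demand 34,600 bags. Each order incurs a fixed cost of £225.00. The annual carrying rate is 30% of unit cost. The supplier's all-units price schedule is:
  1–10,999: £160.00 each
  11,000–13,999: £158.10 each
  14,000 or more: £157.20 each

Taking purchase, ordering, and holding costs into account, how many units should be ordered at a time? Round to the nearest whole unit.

Q* ≈ 570 bags

Holding cost per unit per year at price C is H = 0.30·C.
Evaluate total cost at each tier's feasible EOQ or, if the EOQ is below the tier, at the tier's minimum quantity.
EOQ at £160.00 = 569.5 (feasible in tier 1): TC = 34,600×£160.00 + (34,600/569.5)×225 + (569.5/2)×0.30×£160.00 = £5,563,337.89.
EOQ at £158.10 = 573.0 < 11000, so use break Q=11000: TC = 34,600×£158.10 + (34,600/11000.0)×225 + (11000.0/2)×0.30×£158.10 = £5,731,832.73.
EOQ at £157.20 = 574.6 < 14000, so use break Q=14000: TC = 34,600×£157.20 + (34,600/14000.0)×225 + (14000.0/2)×0.30×£157.20 = £5,769,796.07.
Lowest total cost is £5,563,337.89 at Q = 569.5.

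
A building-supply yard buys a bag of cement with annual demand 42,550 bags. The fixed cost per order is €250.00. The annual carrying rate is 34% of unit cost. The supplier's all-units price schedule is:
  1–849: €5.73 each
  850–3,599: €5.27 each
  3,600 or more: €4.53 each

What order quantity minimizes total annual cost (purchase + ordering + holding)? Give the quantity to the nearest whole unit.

Q* ≈ 3,717 bags

Holding cost per unit per year at price C is H = 0.34·C.
Evaluate total cost at each tier's feasible EOQ or, if the EOQ is below the tier, at the tier's minimum quantity.
Tier 1 (€5.73): EOQ = 3304.6 exceeds tier's upper bound 849, so this tier is dominated.
EOQ at €5.27 = 3445.8 (feasible in tier 2): TC = 42,550×€5.27 + (42,550/3445.8)×250 + (3445.8/2)×0.34×€5.27 = €230,412.68.
EOQ at €4.53 = 3716.6 (feasible in tier 3): TC = 42,550×€4.53 + (42,550/3716.6)×250 + (3716.6/2)×0.34×€4.53 = €198,475.81.
Lowest total cost is €198,475.81 at Q = 3716.6.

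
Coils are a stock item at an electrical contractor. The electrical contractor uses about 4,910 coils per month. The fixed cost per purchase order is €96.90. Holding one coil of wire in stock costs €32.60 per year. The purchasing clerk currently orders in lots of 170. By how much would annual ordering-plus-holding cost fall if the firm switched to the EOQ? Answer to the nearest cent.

Extra cost ≈ €17,061.63 per year

Annual demand D = 4,910 × 12 = 58,920.
EOQ = √(2DS/H) = √(2 × 58,920 × 96.9 / 32.6) ≈ 591.83.
Cost at Q* = (D/Q*)S + (Q*/2)H = √(2DSH) ≈ €19,293.77.
Cost at Q = 170: (58,920/170)×96.9 + (170/2)×32.6 = €33,584.40 + €2,771.00 = €36,355.40.
Excess = €36,355.40 − €19,293.77 = €17,061.63.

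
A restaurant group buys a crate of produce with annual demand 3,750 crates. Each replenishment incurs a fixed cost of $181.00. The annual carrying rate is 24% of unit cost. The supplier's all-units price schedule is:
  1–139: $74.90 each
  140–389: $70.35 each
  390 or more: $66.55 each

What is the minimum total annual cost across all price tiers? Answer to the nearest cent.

Holding cost per unit per year at price C is H = 0.24·C.
For each price level, check whether its EOQ is feasible; otherwise the best quantity at that price is the breakpoint.
Tier 1 ($74.90): EOQ = 274.8 exceeds tier's upper bound 139, so this tier is dominated.
EOQ at $70.35 = 283.6 (feasible in tier 2): TC = 3,750×$70.35 + (3,750/283.6)×181 + (283.6/2)×0.24×$70.35 = $268,599.99.
EOQ at $66.55 = 291.5 < 390, so use break Q=390: TC = 3,750×$66.55 + (3,750/390.0)×181 + (390.0/2)×0.24×$66.55 = $254,417.42.
Lowest total cost among the candidates is at Q = 390.0.

TC* ≈ $254,417.42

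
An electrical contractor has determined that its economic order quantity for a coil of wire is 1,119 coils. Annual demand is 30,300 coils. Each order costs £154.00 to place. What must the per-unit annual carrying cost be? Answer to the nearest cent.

The basic EOQ model gives Q* = √(2DS/H); rearrange for the unknown.
From Q* = √(2DS/H): H = 2DS / Q*² = 2 × 30,300 × 154 / 1,119² = 7.4530.

H ≈ £7.45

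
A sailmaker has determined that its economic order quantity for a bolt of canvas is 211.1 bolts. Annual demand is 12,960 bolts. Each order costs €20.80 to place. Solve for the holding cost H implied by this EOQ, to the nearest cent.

Squaring Q* = √(2DS/H) gives Q*² = 2DS/H.
From Q* = √(2DS/H): H = 2DS / Q*² = 2 × 12,960 × 20.8 / 211.1² = 12.0982.

H ≈ €12.10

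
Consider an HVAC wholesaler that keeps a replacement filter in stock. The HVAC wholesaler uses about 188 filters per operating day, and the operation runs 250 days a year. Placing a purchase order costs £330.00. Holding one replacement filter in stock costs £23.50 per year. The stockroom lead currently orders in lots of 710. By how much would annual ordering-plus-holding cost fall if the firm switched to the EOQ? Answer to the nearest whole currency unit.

Extra cost ≈ £3,188 per year

Annual demand D = 188 × 250 = 47,000.
EOQ = √(2DS/H) = √(2 × 47,000 × 330 / 23.5) ≈ 1148.91.
Cost at Q* = (D/Q*)S + (Q*/2)H = √(2DSH) ≈ £26,999.44.
Cost at Q = 710: (47,000/710)×330 + (710/2)×23.5 = £21,845.07 + £8,342.50 = £30,187.57.
Excess = £30,187.57 − £26,999.44 = £3,188.13.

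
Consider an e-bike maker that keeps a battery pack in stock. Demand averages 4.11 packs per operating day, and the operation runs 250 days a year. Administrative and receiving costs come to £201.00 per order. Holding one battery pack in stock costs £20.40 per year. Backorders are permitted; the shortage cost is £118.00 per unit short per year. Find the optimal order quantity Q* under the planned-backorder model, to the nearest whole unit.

Q* ≈ 154 packs

Annual demand D = 4.11 × 250 = 1,027.5.
With planned backorders, Q* = √(2DS/H) · √((H+B)/B).
√(2DS/H) = √(2 × 1,027.5 × 201 / 20.4) = 142.295.
√((H+B)/B) = √((20.4+118)/118) = 1.0830.
Q* ≈ 154.105.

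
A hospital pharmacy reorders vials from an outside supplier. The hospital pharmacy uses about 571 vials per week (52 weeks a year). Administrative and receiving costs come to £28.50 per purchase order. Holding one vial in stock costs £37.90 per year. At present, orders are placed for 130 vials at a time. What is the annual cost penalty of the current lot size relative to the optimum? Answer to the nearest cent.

Extra cost ≈ £963.93 per year

Annual demand D = 571 × 52 = 29,692.
EOQ = √(2DS/H) = √(2 × 29,692 × 28.5 / 37.9) ≈ 211.32.
Cost at Q* = (D/Q*)S + (Q*/2)H = √(2DSH) ≈ £8,008.97.
Cost at Q = 130: (29,692/130)×28.5 + (130/2)×37.9 = £6,509.40 + £2,463.50 = £8,972.90.
Excess = £8,972.90 − £8,008.97 = £963.93.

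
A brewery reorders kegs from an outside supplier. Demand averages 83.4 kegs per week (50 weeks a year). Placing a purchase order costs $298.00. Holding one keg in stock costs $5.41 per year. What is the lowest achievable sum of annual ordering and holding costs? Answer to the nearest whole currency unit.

Annual demand D = 83.4 × 50 = 4,170.
EOQ = √(2DS/H) = √(2 × 4,170 × 298 / 5.41) ≈ 677.79.
At Q*, ordering cost (D/Q*)S equals holding cost (Q*/2)H, each = √(DSH/2).
Minimum total = √(2DSH) = √(2 × 4,170 × 298 × 5.41) ≈ 3666.822.

TC* ≈ $3,667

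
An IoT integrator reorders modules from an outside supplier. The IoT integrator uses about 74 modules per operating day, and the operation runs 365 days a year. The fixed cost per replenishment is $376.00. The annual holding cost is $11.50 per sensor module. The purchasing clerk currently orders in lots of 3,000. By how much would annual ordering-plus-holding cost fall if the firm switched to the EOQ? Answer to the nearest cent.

Annual demand D = 74 × 365 = 27,010.
EOQ = √(2DS/H) = √(2 × 27,010 × 376 / 11.5) ≈ 1328.99.
Cost at Q* = (D/Q*)S + (Q*/2)H = √(2DSH) ≈ $15,283.41.
Cost at Q = 3,000: (27,010/3,000)×376 + (3,000/2)×11.5 = $3,385.25 + $17,250.00 = $20,635.25.
Excess = $20,635.25 − $15,283.41 = $5,351.85.

Extra cost ≈ $5,351.85 per year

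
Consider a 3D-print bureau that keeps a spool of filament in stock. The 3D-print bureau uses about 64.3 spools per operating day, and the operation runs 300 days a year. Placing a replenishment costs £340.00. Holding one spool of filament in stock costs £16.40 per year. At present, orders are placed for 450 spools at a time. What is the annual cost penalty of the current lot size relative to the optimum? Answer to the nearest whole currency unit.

Extra cost ≈ £3,598 per year

Annual demand D = 64.3 × 300 = 19,290.
EOQ = √(2DS/H) = √(2 × 19,290 × 340 / 16.4) ≈ 894.33.
Cost at Q* = (D/Q*)S + (Q*/2)H = √(2DSH) ≈ £14,667.04.
Cost at Q = 450: (19,290/450)×340 + (450/2)×16.4 = £14,574.67 + £3,690.00 = £18,264.67.
Excess = £18,264.67 − £14,667.04 = £3,597.63.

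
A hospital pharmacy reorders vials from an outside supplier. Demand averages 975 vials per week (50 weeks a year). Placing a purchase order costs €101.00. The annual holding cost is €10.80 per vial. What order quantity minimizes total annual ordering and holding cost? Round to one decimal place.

Q* ≈ 954.9 vials

Annual demand D = 975 × 50 = 48,750.
EOQ = √(2DS / H) = √(2 × 48,750 × 101 / 10.8).
= √(9,847,500 / 10.8) = √911,805.5556 ≈ 954.885.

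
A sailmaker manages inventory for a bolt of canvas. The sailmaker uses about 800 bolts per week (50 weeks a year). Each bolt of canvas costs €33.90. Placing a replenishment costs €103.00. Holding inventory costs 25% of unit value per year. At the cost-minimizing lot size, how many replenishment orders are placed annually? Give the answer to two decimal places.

N ≈ 40.57 orders per year

Annual demand D = 800 × 50 = 40,000.
Holding cost H = 0.25 × €33.90 = €8.4750 per unit per year.
Q* = √(2DS/H) = √(2 × 40,000 × 103 / 8.475) ≈ 986.04.
Orders per year = D / Q* = 40,000 / 986.04 ≈ 40.566.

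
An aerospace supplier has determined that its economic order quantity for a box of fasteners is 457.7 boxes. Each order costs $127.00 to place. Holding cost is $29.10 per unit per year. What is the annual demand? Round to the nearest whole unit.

Invert the EOQ relation Q*² = 2DS/H.
From Q* = √(2DS/H): D = Q*²H / (2S) = 457.7² × 29.1 / (2 × 127) = 24000.545.

D ≈ 24,001 boxes per year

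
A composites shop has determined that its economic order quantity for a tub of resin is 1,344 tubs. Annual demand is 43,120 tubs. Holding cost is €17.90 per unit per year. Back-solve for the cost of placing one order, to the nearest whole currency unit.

S ≈ €375

The basic EOQ model gives Q* = √(2DS/H); rearrange for the unknown.
From Q* = √(2DS/H): S = Q*²H / (2D) = 1,344² × 17.9 / (2 × 43,120) = 374.9236.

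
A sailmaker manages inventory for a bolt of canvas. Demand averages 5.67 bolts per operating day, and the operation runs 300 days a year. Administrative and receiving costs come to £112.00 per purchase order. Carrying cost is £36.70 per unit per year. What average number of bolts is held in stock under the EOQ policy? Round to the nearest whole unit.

Annual demand D = 5.67 × 300 = 1,701.
Q* = √(2DS/H) = √(2 × 1,701 × 112 / 36.7) ≈ 101.89.
Average inventory = Q*/2 ≈ 101.89 / 2 = 50.946.

Average inventory ≈ 51 bolts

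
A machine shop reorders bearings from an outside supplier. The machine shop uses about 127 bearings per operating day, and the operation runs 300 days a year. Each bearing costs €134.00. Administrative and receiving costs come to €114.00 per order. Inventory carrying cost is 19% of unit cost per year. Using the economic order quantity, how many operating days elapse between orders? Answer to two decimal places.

T ≈ 4.60 days

Annual demand D = 127 × 300 = 38,100.
Holding cost H = 0.19 × €134.00 = €25.4600 per unit per year.
EOQ = √(2DS/H) = √(2 × 38,100 × 114 / 25.46) ≈ 584.12.
Cycle time = Q*/D × 300 = 584.12 / 38,100 × 300 ≈ 4.599 days.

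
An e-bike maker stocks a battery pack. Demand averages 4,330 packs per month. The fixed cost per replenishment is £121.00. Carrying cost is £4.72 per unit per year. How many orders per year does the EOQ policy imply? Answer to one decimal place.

N ≈ 31.8 orders per year

Annual demand D = 4,330 × 12 = 51,960.
EOQ = √(2DS/H) = √(2 × 51,960 × 121 / 4.72) ≈ 1632.19.
Orders per year = D / Q* = 51,960 / 1632.19 ≈ 31.834.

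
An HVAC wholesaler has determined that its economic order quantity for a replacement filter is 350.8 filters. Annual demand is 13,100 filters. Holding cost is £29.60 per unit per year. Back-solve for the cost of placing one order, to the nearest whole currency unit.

S ≈ £139

The basic EOQ model gives Q* = √(2DS/H); rearrange for the unknown.
From Q* = √(2DS/H): S = Q*²H / (2D) = 350.8² × 29.6 / (2 × 13,100) = 139.0303.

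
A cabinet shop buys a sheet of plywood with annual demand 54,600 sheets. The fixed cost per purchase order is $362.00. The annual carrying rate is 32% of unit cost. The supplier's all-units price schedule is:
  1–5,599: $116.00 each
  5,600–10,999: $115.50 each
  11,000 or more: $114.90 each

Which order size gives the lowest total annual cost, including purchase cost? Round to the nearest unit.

Holding cost per unit per year at price C is H = 0.32·C.
Candidates are each tier's EOQ (if it falls in that tier) and each price-break quantity.
EOQ at $116.00 = 1032.0 (feasible in tier 1): TC = 54,600×$116.00 + (54,600/1032.0)×362 + (1032.0/2)×0.32×$116.00 = $6,371,906.25.
EOQ at $115.50 = 1034.2 < 5600, so use break Q=5600: TC = 54,600×$115.50 + (54,600/5600.0)×362 + (5600.0/2)×0.32×$115.50 = $6,413,317.50.
EOQ at $114.90 = 1036.9 < 11000, so use break Q=11000: TC = 54,600×$114.90 + (54,600/11000.0)×362 + (11000.0/2)×0.32×$114.90 = $6,477,560.84.
Lowest total cost is $6,371,906.25 at Q = 1032.0.

Q* ≈ 1,032 sheets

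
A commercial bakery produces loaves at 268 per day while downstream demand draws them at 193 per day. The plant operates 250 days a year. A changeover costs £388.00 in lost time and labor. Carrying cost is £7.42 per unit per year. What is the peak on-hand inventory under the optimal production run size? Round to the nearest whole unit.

I_max ≈ 1,188 loaves

Annual demand D = 193 × 250 = 48,250.
Production build-up factor (1 − d/p) = 1 − 193/268 = 0.2799.
Q* = √(2DS / (H(1 − d/p))) = √(2 × 48,250 × 388 / (7.42 × 0.2799)).
= √(37,442,000 / 2.0765) ≈ 4246.336.
Maximum inventory = Q*(1 − d/p) = 4246.336 × 0.2799 ≈ 1188.340.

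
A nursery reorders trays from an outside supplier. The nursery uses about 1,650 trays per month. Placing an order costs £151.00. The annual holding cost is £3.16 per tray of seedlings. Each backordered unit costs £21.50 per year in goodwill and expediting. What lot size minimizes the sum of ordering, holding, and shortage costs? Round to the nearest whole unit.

Annual demand D = 1,650 × 12 = 19,800.
With planned backorders, Q* = √(2DS/H) · √((H+B)/B).
√(2DS/H) = √(2 × 19,800 × 151 / 3.16) = 1375.601.
√((H+B)/B) = √((3.16+21.5)/21.5) = 1.0710.
Q* ≈ 1473.228.

Q* ≈ 1,473 trays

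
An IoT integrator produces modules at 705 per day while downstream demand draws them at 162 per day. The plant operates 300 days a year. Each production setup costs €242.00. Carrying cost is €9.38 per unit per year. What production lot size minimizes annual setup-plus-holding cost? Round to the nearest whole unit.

Q* ≈ 1,804 modules

Annual demand D = 162 × 300 = 48,600.
Production build-up factor (1 − d/p) = 1 − 162/705 = 0.7702.
Q* = √(2DS / (H(1 − d/p))) = √(2 × 48,600 × 242 / (9.38 × 0.7702)).
= √(23,522,400 / 7.2246) ≈ 1804.405.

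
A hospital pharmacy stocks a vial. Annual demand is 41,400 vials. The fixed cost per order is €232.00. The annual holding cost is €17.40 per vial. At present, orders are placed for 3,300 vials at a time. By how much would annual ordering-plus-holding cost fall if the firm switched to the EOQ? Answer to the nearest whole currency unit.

Extra cost ≈ €13,338 per year

EOQ = √(2DS/H) = √(2 × 41,400 × 232 / 17.4) ≈ 1050.71.
Cost at Q* = (D/Q*)S + (Q*/2)H = √(2DSH) ≈ €18,282.42.
Cost at Q = 3,300: (41,400/3,300)×232 + (3,300/2)×17.4 = €2,910.55 + €28,710.00 = €31,620.55.
Excess = €31,620.55 − €18,282.42 = €13,338.12.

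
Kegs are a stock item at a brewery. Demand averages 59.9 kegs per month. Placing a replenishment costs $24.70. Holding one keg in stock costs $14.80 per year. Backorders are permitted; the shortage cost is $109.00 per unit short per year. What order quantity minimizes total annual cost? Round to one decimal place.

Q* ≈ 52.2 kegs

Annual demand D = 59.9 × 12 = 718.8.
With planned backorders, Q* = √(2DS/H) · √((H+B)/B).
√(2DS/H) = √(2 × 718.8 × 24.7 / 14.8) = 48.982.
√((H+B)/B) = √((14.8+109)/109) = 1.0657.
Q* ≈ 52.202.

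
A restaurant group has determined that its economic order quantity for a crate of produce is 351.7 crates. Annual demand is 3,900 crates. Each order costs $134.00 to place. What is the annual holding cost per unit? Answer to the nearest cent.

H ≈ $8.45

Squaring Q* = √(2DS/H) gives Q*² = 2DS/H.
From Q* = √(2DS/H): H = 2DS / Q*² = 2 × 3,900 × 134 / 351.7² = 8.4500.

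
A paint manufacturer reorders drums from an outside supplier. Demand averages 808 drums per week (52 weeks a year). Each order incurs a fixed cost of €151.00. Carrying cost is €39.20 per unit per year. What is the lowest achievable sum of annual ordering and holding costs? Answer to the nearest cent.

Annual demand D = 808 × 52 = 42,016.
Q* = √(2DS/H) = √(2 × 42,016 × 151 / 39.2) ≈ 568.94.
At the optimum the two cost components are equal, so total cost = 2·(Q*/2)H = Q*·H.
Minimum total = √(2DSH) = √(2 × 42,016 × 151 × 39.2) ≈ 22302.516.

TC* ≈ €22,302.52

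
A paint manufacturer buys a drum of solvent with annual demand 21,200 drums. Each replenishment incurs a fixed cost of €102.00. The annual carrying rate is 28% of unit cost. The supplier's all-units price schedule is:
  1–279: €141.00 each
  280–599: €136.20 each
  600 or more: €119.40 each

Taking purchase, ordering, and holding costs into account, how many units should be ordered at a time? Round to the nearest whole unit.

Holding cost per unit per year at price C is H = 0.28·C.
Evaluate total cost at each tier's feasible EOQ or, if the EOQ is below the tier, at the tier's minimum quantity.
Tier 1 (€141.00): EOQ = 331.0 exceeds tier's upper bound 279, so this tier is dominated.
EOQ at €136.20 = 336.8 (feasible in tier 2): TC = 21,200×€136.20 + (21,200/336.8)×102 + (336.8/2)×0.28×€136.20 = €2,900,282.53.
EOQ at €119.40 = 359.7 < 600, so use break Q=600: TC = 21,200×€119.40 + (21,200/600.0)×102 + (600.0/2)×0.28×€119.40 = €2,544,913.60.
Lowest total cost is €2,544,913.60 at Q = 600.0.

Q* ≈ 600 drums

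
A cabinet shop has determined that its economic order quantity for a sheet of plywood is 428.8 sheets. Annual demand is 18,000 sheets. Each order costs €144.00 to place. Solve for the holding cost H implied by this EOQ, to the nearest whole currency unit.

Squaring Q* = √(2DS/H) gives Q*² = 2DS/H.
From Q* = √(2DS/H): H = 2DS / Q*² = 2 × 18,000 × 144 / 428.8² = 28.1939.

H ≈ €28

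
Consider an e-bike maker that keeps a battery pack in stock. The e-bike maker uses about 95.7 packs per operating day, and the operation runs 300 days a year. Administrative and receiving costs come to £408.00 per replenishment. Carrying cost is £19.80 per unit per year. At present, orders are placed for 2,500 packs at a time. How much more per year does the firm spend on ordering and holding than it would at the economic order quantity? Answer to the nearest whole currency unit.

Annual demand D = 95.7 × 300 = 28,710.
EOQ = √(2DS/H) = √(2 × 28,710 × 408 / 19.8) ≈ 1087.75.
Cost at Q* = (D/Q*)S + (Q*/2)H = √(2DSH) ≈ £21,537.45.
Cost at Q = 2,500: (28,710/2,500)×408 + (2,500/2)×19.8 = £4,685.47 + £24,750.00 = £29,435.47.
Excess = £29,435.47 − £21,537.45 = £7,898.02.

Extra cost ≈ £7,898 per year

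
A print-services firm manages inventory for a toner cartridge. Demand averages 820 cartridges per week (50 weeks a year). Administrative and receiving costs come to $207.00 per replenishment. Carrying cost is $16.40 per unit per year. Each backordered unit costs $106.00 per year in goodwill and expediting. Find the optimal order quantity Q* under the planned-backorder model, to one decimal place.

Annual demand D = 820 × 50 = 41,000.
With planned backorders, Q* = √(2DS/H) · √((H+B)/B).
√(2DS/H) = √(2 × 41,000 × 207 / 16.4) = 1017.349.
√((H+B)/B) = √((16.4+106)/106) = 1.0746.
Q* ≈ 1093.221.

Q* ≈ 1,093.2 cartridges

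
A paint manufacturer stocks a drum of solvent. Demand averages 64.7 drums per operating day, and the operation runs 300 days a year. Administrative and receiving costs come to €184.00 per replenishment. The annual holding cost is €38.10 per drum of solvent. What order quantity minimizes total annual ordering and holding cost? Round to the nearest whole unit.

Q* ≈ 433 drums

Annual demand D = 64.7 × 300 = 19,410.
EOQ = √(2DS / H) = √(2 × 19,410 × 184 / 38.1).
= √(7,142,880 / 38.1) = √187,477.1654 ≈ 432.986.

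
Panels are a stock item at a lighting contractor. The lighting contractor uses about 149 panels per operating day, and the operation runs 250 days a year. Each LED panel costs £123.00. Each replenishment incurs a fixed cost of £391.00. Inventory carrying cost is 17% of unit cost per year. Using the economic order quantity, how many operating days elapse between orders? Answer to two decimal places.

Annual demand D = 149 × 250 = 37,250.
Holding cost H = 0.17 × £123.00 = £20.9100 per unit per year.
Q* = √(2DS/H) = √(2 × 37,250 × 391 / 20.91) ≈ 1180.29.
Cycle time = Q*/D × 250 = 1180.29 / 37,250 × 250 ≈ 7.921 days.

T ≈ 7.92 days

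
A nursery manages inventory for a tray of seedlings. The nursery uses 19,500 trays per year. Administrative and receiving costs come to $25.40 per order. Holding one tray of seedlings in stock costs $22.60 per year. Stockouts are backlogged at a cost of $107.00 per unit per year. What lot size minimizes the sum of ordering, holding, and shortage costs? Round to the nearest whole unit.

With planned backorders, Q* = √(2DS/H) · √((H+B)/B).
√(2DS/H) = √(2 × 19,500 × 25.4 / 22.6) = 209.361.
√((H+B)/B) = √((22.6+107)/107) = 1.1006.
Q* ≈ 230.412.

Q* ≈ 230 trays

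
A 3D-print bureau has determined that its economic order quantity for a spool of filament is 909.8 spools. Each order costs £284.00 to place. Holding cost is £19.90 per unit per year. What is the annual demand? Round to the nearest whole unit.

D ≈ 29,000 spools per year

The basic EOQ model gives Q* = √(2DS/H); rearrange for the unknown.
From Q* = √(2DS/H): D = Q*²H / (2S) = 909.8² × 19.9 / (2 × 284) = 28999.907.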